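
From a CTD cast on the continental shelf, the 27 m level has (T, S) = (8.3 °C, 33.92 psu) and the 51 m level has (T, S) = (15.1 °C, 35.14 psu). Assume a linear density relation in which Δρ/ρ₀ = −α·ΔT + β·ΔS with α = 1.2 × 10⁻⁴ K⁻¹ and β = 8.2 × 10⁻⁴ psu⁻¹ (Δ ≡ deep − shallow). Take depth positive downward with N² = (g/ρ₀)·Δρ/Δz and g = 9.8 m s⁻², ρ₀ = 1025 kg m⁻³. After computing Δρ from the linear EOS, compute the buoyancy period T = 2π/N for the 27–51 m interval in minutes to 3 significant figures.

ΔT = +6.8 K, ΔS = +1.22 psu (deep − shallow).
Δρ/ρ₀ = −αΔT + βΔS = -8.16 × 10⁻⁴ + 1.0004 × 10⁻³ = 1.844 × 10⁻⁴, so Δρ ≈ 0.1890 kg m⁻³.
N² = (g/ρ₀)·Δρ/Δz = g·(Δρ/ρ₀)/Δz = 9.8 × 1.844 × 10⁻⁴ / 24 = 7.5297 × 10⁻⁵ s⁻².
N = √(7.5297 × 10⁻⁵) = 8.6774 × 10⁻³ rad s⁻¹ → T = 2π/N = 724.09 s = 12.068 min ≈ 12.1 min.

12.1 min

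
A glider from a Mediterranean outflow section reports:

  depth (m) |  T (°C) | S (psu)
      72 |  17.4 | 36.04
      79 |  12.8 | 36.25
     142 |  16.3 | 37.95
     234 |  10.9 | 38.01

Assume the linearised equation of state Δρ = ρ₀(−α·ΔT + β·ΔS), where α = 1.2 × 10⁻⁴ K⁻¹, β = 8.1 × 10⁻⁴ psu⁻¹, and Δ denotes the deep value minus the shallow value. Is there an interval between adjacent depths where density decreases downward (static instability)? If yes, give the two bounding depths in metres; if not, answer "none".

none

Evaluate Δρ/ρ₀ = −αΔT + βΔS across each adjacent pair:
  72–79 m: −αΔT+βΔS = −(1.2 × 10⁻⁴)(-4.6)+(8.1 × 10⁻⁴)(+0.21) = 7.2 × 10⁻⁴ → stable
  79–142 m: −αΔT+βΔS = −(1.2 × 10⁻⁴)(+3.5)+(8.1 × 10⁻⁴)(+1.70) = 9.6 × 10⁻⁴ → stable
  142–234 m: −αΔT+βΔS = −(1.2 × 10⁻⁴)(-5.4)+(8.1 × 10⁻⁴)(+0.06) = 7.0 × 10⁻⁴ → stable
Every interval has Δρ > 0: the column is stably stratified throughout.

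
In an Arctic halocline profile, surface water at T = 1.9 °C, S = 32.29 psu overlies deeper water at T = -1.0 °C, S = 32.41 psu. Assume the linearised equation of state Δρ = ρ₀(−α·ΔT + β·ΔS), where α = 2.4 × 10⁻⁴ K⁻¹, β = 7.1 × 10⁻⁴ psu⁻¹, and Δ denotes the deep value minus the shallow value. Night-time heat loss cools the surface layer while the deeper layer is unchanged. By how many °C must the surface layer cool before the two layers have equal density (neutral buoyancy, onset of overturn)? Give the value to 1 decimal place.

3.3 °C

Neutral buoyancy requires Δρ = 0, i.e. −α(T_deep − T_surf′) + β(S_deep − S_surf) = 0.
T_surf′ = T_deep − (β/α)·ΔS = -1.0 − (7.1 × 10⁻⁴/2.4 × 10⁻⁴)·(+0.12) = -1.355 °C.
Cooling required: 1.9 − (-1.355) = 3.255 °C.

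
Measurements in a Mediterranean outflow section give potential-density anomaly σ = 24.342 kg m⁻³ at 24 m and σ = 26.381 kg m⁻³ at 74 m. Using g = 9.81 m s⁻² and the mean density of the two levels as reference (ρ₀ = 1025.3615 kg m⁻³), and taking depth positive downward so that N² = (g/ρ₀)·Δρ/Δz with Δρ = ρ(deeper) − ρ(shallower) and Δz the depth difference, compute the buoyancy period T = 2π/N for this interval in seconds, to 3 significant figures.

318 s

Δρ = 1026.381 − 1024.342 = 2.039 kg m⁻³ over Δz = 74 − 24 = 50 m.
N² = (9.81/1025.3615) × (2.039/50) = 3.9016 × 10⁻⁴ s⁻².
N = √(3.9016 × 10⁻⁴) = 0.019752 rad s⁻¹, so T = 2π/N = 318.10 s ≈ 318 s.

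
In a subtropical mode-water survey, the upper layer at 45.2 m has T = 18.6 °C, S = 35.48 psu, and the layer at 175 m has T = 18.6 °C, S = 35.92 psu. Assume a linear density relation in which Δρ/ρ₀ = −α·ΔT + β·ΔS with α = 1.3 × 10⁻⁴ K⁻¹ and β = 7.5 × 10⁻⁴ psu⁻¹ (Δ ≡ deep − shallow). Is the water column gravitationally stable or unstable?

stable

ΔT = 18.6 − 18.6 = +0.0 K and ΔS = 35.92 − 35.48 = +0.44 psu (deep − shallow).
−αΔT = 0; βΔS = 3.30 × 10⁻⁴; sum Δρ/ρ₀ = 3.30 × 10⁻⁴.
Δρ/ρ₀ > 0, so Δρ > 0: deeper water is denser → statically stable.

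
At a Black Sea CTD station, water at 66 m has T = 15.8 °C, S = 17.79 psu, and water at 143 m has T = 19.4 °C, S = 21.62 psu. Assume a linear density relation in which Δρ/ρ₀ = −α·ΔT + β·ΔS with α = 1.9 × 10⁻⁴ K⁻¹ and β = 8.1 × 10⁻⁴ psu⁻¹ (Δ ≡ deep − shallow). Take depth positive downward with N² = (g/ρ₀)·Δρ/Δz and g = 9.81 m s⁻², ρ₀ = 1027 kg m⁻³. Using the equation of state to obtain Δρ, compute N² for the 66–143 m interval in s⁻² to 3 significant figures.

ΔT = +3.6 K, ΔS = +3.83 psu (deep − shallow).
Δρ/ρ₀ = −αΔT + βΔS = -6.84 × 10⁻⁴ + 3.1023 × 10⁻³ = 2.4183 × 10⁻³, so Δρ ≈ 2.484 kg m⁻³.
N² = (g/ρ₀)·Δρ/Δz = g·(Δρ/ρ₀)/Δz = 9.81 × 2.4183 × 10⁻³ / 77 = 3.0810 × 10⁻⁴ s⁻² ≈ 3.08 × 10⁻⁴ s⁻².

3.08 × 10⁻⁴ s⁻²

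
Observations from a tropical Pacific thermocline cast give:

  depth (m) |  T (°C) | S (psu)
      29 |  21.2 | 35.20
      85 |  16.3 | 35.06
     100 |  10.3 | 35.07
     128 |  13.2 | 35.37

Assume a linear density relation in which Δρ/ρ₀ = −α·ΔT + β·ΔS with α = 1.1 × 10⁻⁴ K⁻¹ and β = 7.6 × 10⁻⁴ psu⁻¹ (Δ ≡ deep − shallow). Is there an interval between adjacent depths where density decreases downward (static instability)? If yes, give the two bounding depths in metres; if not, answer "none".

100–128 m

Evaluate Δρ/ρ₀ = −αΔT + βΔS across each adjacent pair:
  29–85 m: −αΔT+βΔS = −(1.1 × 10⁻⁴)(-4.9)+(7.6 × 10⁻⁴)(-0.14) = 4.3 × 10⁻⁴ → stable
  85–100 m: −αΔT+βΔS = −(1.1 × 10⁻⁴)(-6.0)+(7.6 × 10⁻⁴)(+0.01) = 6.7 × 10⁻⁴ → stable
  100–128 m: −αΔT+βΔS = −(1.1 × 10⁻⁴)(+2.9)+(7.6 × 10⁻⁴)(+0.30) = -9.1 × 10⁻⁵ → UNSTABLE
The 100–128 m interval has Δρ < 0: lighter water underlies denser water.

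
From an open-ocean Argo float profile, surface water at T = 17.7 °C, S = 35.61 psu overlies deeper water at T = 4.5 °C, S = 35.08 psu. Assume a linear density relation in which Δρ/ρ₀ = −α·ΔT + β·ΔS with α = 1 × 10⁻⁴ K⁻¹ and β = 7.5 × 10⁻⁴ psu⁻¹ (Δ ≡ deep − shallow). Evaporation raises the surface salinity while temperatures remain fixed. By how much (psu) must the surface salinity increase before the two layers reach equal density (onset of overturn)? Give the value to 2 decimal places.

Neutral buoyancy requires −α(T_deep − T_surf) + β(S_deep − S_surf′) = 0.
S_surf′ = S_deep − (α/β)·ΔT = 35.08 − (1 × 10⁻⁴/7.5 × 10⁻⁴)·(-13.2) = 36.8400 psu.
Increase required: 36.8400 − 35.61 = 1.2300 psu.

1.23 psu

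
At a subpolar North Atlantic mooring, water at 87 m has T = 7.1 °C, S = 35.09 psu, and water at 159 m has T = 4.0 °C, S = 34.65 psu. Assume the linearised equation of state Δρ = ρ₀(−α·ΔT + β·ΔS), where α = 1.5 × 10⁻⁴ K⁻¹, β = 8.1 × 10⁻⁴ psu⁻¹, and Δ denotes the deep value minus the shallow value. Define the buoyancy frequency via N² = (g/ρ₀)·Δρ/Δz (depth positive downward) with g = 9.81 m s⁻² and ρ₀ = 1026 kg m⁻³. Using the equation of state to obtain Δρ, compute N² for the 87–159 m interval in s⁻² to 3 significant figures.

1.48 × 10⁻⁵ s⁻²

ΔT = -3.1 K, ΔS = -0.44 psu (deep − shallow).
Δρ/ρ₀ = −αΔT + βΔS = 4.65 × 10⁻⁴ − 3.564 × 10⁻⁴ = 1.086 × 10⁻⁴, so Δρ ≈ 0.1114 kg m⁻³.
N² = (g/ρ₀)·Δρ/Δz = g·(Δρ/ρ₀)/Δz = 9.81 × 1.086 × 10⁻⁴ / 72 = 1.4797 × 10⁻⁵ s⁻² ≈ 1.48 × 10⁻⁵ s⁻².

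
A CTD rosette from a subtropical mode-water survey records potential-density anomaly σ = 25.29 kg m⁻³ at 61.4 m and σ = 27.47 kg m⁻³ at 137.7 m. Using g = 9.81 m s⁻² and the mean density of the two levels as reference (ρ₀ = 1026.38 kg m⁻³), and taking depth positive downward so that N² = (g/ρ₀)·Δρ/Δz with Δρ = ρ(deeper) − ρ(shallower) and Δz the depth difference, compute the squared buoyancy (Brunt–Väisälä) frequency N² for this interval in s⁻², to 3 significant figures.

Δρ = 1027.47 − 1025.29 = 2.18 kg m⁻³ over Δz = 137.7 − 61.4 = 76.3 m.
N² = (9.81/1026.38) × (2.18/76.3) = 2.7308 × 10⁻⁴ s⁻² ≈ 2.73 × 10⁻⁴ s⁻².

2.73 × 10⁻⁴ s⁻²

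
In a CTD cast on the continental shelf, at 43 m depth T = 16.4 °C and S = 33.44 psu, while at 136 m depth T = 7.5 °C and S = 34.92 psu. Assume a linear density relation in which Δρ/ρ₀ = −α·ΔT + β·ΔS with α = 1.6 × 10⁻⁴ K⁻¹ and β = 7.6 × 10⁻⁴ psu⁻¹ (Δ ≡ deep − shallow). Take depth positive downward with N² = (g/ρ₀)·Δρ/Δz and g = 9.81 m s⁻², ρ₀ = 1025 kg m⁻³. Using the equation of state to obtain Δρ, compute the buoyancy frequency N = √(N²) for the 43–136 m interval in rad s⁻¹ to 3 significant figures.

0.0164 rad s⁻¹

ΔT = -8.9 K, ΔS = +1.48 psu (deep − shallow).
Δρ/ρ₀ = −αΔT + βΔS = 1.424 × 10⁻³ + 1.1248 × 10⁻³ = 2.5488 × 10⁻³, so Δρ ≈ 2.613 kg m⁻³.
N² = (g/ρ₀)·Δρ/Δz = g·(Δρ/ρ₀)/Δz = 9.81 × 2.5488 × 10⁻³ / 93 = 2.6886 × 10⁻⁴ s⁻².
N = √(2.6886 × 10⁻⁴) = 0.016397 rad s⁻¹ ≈ 0.0164 rad s⁻¹.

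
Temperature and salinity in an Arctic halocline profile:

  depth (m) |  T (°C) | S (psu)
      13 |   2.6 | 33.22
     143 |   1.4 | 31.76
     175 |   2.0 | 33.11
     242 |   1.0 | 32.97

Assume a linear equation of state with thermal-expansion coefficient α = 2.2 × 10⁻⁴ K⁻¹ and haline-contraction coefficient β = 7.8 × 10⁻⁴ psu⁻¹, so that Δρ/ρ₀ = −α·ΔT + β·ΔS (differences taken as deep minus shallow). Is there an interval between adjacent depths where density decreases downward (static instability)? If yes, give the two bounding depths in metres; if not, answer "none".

Evaluate Δρ/ρ₀ = −αΔT + βΔS across each adjacent pair:
  13–143 m: −αΔT+βΔS = −(2.2 × 10⁻⁴)(-1.2)+(7.8 × 10⁻⁴)(-1.46) = -8.7 × 10⁻⁴ → UNSTABLE
  143–175 m: −αΔT+βΔS = −(2.2 × 10⁻⁴)(+0.6)+(7.8 × 10⁻⁴)(+1.35) = 9.2 × 10⁻⁴ → stable
  175–242 m: −αΔT+βΔS = −(2.2 × 10⁻⁴)(-1.0)+(7.8 × 10⁻⁴)(-0.14) = 1.1 × 10⁻⁴ → stable
The 13–143 m interval has Δρ < 0: lighter water underlies denser water.

13–143 m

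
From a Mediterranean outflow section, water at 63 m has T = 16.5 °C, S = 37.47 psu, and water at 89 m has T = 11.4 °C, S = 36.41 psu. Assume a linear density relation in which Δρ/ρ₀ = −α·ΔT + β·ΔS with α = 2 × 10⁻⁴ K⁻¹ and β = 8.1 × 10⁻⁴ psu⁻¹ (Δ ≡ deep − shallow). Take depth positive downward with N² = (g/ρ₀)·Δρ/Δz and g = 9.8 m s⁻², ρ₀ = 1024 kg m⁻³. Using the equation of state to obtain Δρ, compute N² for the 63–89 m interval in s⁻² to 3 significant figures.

6.08 × 10⁻⁵ s⁻²

ΔT = -5.1 K, ΔS = -1.06 psu (deep − shallow).
Δρ/ρ₀ = −αΔT + βΔS = 1.02 × 10⁻³ − 8.586 × 10⁻⁴ = 1.614 × 10⁻⁴, so Δρ ≈ 0.1653 kg m⁻³.
N² = (g/ρ₀)·Δρ/Δz = g·(Δρ/ρ₀)/Δz = 9.8 × 1.614 × 10⁻⁴ / 26 = 6.0835 × 10⁻⁵ s⁻² ≈ 6.08 × 10⁻⁵ s⁻².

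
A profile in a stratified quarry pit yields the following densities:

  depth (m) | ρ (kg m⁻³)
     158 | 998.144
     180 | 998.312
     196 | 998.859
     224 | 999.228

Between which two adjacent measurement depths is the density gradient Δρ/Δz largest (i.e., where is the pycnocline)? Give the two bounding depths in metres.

Compute the density gradient over each adjacent pair:
  158–180 m: Δρ/Δz = 0.168/22 = 7.6 × 10⁻³ kg m⁻⁴
  180–196 m: Δρ/Δz = 0.547/16 = 0.034 kg m⁻⁴
  196–224 m: Δρ/Δz = 0.369/28 = 0.013 kg m⁻⁴
The largest gradient is in the 180–196 m interval — the pycnocline.

180–196 m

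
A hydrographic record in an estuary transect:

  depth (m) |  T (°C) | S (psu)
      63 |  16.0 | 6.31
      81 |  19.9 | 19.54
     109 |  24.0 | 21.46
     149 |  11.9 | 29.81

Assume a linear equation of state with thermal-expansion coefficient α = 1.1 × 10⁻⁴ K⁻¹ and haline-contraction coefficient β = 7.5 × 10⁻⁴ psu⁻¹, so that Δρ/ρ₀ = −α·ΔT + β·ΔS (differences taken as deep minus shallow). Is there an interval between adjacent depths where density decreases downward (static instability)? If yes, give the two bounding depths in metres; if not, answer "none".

Evaluate Δρ/ρ₀ = −αΔT + βΔS across each adjacent pair:
  63–81 m: −αΔT+βΔS = −(1.1 × 10⁻⁴)(+3.9)+(7.5 × 10⁻⁴)(+13.23) = 9.5 × 10⁻³ → stable
  81–109 m: −αΔT+βΔS = −(1.1 × 10⁻⁴)(+4.1)+(7.5 × 10⁻⁴)(+1.92) = 9.9 × 10⁻⁴ → stable
  109–149 m: −αΔT+βΔS = −(1.1 × 10⁻⁴)(-12.1)+(7.5 × 10⁻⁴)(+8.35) = 7.6 × 10⁻³ → stable
Every interval has Δρ > 0: the column is stably stratified throughout.

none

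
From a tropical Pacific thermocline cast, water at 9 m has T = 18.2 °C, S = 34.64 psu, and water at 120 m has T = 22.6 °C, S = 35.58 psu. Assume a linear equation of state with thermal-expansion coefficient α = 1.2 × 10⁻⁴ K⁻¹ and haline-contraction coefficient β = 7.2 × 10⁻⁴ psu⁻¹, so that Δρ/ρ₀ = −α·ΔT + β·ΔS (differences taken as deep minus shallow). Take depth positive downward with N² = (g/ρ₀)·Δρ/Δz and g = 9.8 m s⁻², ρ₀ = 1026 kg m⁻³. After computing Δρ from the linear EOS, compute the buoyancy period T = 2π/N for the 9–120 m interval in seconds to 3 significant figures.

ΔT = +4.4 K, ΔS = +0.94 psu (deep − shallow).
Δρ/ρ₀ = −αΔT + βΔS = -5.28 × 10⁻⁴ + 6.768 × 10⁻⁴ = 1.488 × 10⁻⁴, so Δρ ≈ 0.1527 kg m⁻³.
N² = (g/ρ₀)·Δρ/Δz = g·(Δρ/ρ₀)/Δz = 9.8 × 1.488 × 10⁻⁴ / 111 = 1.3137 × 10⁻⁵ s⁻².
N = √(1.3137 × 10⁻⁵) = 3.6245 × 10⁻³ rad s⁻¹ → T = 2π/N = 1.7335 × 10³ s ≈ 1.73 × 10³ s.

1.73 × 10³ s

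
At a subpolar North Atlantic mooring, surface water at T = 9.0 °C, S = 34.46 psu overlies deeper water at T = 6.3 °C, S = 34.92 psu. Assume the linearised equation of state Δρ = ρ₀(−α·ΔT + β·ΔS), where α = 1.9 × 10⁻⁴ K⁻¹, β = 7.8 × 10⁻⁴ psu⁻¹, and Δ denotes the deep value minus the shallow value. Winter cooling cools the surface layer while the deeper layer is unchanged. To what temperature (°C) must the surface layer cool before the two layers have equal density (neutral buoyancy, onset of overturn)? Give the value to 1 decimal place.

Neutral buoyancy requires Δρ = 0, i.e. −α(T_deep − T_surf′) + β(S_deep − S_surf) = 0.
T_surf′ = T_deep − (β/α)·ΔS = 6.3 − (7.8 × 10⁻⁴/1.9 × 10⁻⁴)·(+0.46) = 4.412 °C.
Cooling required: 9.0 − (4.412) = 4.588 °C.

4.4 °C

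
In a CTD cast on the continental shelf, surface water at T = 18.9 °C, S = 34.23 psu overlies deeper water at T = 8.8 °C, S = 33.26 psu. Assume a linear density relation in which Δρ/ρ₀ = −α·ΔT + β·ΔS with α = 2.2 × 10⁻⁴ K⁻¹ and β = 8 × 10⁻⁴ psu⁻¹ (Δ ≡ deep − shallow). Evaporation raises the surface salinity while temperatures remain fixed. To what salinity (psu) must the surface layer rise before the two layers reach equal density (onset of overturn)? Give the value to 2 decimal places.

36.04 psu

Neutral buoyancy requires −α(T_deep − T_surf) + β(S_deep − S_surf′) = 0.
S_surf′ = S_deep − (α/β)·ΔT = 33.26 − (2.2 × 10⁻⁴/8 × 10⁻⁴)·(-10.1) = 36.0375 psu.
Increase required: 36.0375 − 34.23 = 1.8075 psu.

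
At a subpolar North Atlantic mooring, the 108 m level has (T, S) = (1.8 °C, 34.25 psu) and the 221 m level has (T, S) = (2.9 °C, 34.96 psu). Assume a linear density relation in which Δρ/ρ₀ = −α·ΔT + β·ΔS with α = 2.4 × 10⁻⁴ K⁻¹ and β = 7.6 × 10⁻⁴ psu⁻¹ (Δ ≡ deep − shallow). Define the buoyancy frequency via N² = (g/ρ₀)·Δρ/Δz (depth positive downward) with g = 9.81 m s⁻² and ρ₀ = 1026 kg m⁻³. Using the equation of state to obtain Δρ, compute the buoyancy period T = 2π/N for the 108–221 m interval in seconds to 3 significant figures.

ΔT = +1.1 K, ΔS = +0.71 psu (deep − shallow).
Δρ/ρ₀ = −αΔT + βΔS = -2.64 × 10⁻⁴ + 5.396 × 10⁻⁴ = 2.756 × 10⁻⁴, so Δρ ≈ 0.2828 kg m⁻³.
N² = (g/ρ₀)·Δρ/Δz = g·(Δρ/ρ₀)/Δz = 9.81 × 2.756 × 10⁻⁴ / 113 = 2.3926 × 10⁻⁵ s⁻².
N = √(2.3926 × 10⁻⁵) = 4.8914 × 10⁻³ rad s⁻¹ → T = 2π/N = 1.2845 × 10³ s ≈ 1.28 × 10³ s.

1.28 × 10³ s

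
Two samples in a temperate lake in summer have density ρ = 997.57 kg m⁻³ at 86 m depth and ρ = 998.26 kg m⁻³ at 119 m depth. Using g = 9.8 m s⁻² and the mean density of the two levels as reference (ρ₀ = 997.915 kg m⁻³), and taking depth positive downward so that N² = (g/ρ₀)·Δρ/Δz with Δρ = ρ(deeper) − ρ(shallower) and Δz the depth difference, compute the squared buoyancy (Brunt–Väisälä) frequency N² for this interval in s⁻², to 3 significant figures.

2.05 × 10⁻⁴ s⁻²

Δρ = 998.26 − 997.57 = 0.69 kg m⁻³ over Δz = 119 − 86 = 33 m.
N² = (9.8/997.915) × (0.69/33) = 2.0534 × 10⁻⁴ s⁻² ≈ 2.05 × 10⁻⁴ s⁻².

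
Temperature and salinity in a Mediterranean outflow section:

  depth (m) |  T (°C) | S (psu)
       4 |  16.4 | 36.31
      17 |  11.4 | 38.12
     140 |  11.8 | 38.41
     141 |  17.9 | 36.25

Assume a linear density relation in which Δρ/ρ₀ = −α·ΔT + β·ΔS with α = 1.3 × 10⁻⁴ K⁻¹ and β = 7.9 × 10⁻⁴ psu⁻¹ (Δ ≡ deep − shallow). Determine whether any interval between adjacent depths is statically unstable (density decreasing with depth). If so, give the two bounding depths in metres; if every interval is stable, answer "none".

140–141 m

Evaluate Δρ/ρ₀ = −αΔT + βΔS across each adjacent pair:
  4–17 m: −αΔT+βΔS = −(1.3 × 10⁻⁴)(-5.0)+(7.9 × 10⁻⁴)(+1.81) = 2.1 × 10⁻³ → stable
  17–140 m: −αΔT+βΔS = −(1.3 × 10⁻⁴)(+0.4)+(7.9 × 10⁻⁴)(+0.29) = 1.8 × 10⁻⁴ → stable
  140–141 m: −αΔT+βΔS = −(1.3 × 10⁻⁴)(+6.1)+(7.9 × 10⁻⁴)(-2.16) = -2.5 × 10⁻³ → UNSTABLE
The 140–141 m interval has Δρ < 0: lighter water underlies denser water.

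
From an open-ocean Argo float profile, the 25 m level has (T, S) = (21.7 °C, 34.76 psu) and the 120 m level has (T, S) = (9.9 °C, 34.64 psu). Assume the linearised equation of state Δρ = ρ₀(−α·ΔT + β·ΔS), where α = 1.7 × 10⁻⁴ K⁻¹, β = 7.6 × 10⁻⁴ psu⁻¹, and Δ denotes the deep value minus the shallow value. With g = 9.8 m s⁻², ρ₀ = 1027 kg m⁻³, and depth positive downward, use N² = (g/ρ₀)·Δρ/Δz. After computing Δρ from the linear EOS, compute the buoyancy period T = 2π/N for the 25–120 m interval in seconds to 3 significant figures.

ΔT = -11.8 K, ΔS = -0.12 psu (deep − shallow).
Δρ/ρ₀ = −αΔT + βΔS = 2.006 × 10⁻³ − 9.12 × 10⁻⁵ = 1.9148 × 10⁻³, so Δρ ≈ 1.966 kg m⁻³.
N² = (g/ρ₀)·Δρ/Δz = g·(Δρ/ρ₀)/Δz = 9.8 × 1.9148 × 10⁻³ / 95 = 1.9753 × 10⁻⁴ s⁻².
N = √(1.9753 × 10⁻⁴) = 0.014055 rad s⁻¹ → T = 2π/N = 447.04 s ≈ 447 s.

447 s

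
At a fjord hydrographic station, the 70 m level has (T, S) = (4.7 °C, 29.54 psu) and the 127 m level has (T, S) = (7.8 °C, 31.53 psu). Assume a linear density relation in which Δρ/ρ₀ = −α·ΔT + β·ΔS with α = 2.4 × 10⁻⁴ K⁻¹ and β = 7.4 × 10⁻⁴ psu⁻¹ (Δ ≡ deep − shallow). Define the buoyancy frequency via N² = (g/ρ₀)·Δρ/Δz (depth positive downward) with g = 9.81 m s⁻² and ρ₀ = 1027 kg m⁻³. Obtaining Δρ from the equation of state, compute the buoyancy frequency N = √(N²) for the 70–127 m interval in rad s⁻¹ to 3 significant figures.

0.0112 rad s⁻¹

ΔT = +3.1 K, ΔS = +1.99 psu (deep − shallow).
Δρ/ρ₀ = −αΔT + βΔS = -7.44 × 10⁻⁴ + 1.4726 × 10⁻³ = 7.286 × 10⁻⁴, so Δρ ≈ 0.7483 kg m⁻³.
N² = (g/ρ₀)·Δρ/Δz = g·(Δρ/ρ₀)/Δz = 9.81 × 7.286 × 10⁻⁴ / 57 = 1.2540 × 10⁻⁴ s⁻².
N = √(1.2540 × 10⁻⁴) = 0.011198 rad s⁻¹ ≈ 0.0112 rad s⁻¹.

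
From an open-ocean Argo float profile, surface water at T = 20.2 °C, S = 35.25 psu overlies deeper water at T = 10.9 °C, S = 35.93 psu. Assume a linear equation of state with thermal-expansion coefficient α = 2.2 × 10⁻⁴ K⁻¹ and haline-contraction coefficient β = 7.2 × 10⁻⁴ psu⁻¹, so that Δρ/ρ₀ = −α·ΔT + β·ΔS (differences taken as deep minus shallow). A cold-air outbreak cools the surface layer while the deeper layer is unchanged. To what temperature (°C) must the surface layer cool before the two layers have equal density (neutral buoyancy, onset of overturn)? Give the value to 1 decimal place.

8.7 °C

Neutral buoyancy requires Δρ = 0, i.e. −α(T_deep − T_surf′) + β(S_deep − S_surf) = 0.
T_surf′ = T_deep − (β/α)·ΔS = 10.9 − (7.2 × 10⁻⁴/2.2 × 10⁻⁴)·(+0.68) = 8.675 °C.
Cooling required: 20.2 − (8.675) = 11.525 °C.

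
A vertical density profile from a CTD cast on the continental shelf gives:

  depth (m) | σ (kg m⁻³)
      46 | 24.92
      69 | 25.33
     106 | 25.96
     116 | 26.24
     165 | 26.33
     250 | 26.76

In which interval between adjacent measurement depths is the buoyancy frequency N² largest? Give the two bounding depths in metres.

Compute the density gradient over each adjacent pair:
  46–69 m: Δρ/Δz = 0.41/23 = 0.018 kg m⁻⁴
  69–106 m: Δρ/Δz = 0.63/37 = 0.017 kg m⁻⁴
  106–116 m: Δρ/Δz = 0.28/10 = 0.028 kg m⁻⁴
  116–165 m: Δρ/Δz = 0.09/49 = 1.8 × 10⁻³ kg m⁻⁴
  165–250 m: Δρ/Δz = 0.43/85 = 5.1 × 10⁻³ kg m⁻⁴
The largest gradient is in the 106–116 m interval — the pycnocline.

106–116 m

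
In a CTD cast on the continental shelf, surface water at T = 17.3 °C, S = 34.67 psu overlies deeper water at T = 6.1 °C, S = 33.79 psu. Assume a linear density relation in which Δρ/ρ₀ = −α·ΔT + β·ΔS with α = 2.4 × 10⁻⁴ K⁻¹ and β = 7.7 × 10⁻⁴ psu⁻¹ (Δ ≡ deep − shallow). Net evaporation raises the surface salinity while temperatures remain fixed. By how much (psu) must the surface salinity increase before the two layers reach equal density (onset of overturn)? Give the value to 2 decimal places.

Neutral buoyancy requires −α(T_deep − T_surf) + β(S_deep − S_surf′) = 0.
S_surf′ = S_deep − (α/β)·ΔT = 33.79 − (2.4 × 10⁻⁴/7.7 × 10⁻⁴)·(-11.2) = 37.2809 psu.
Increase required: 37.2809 − 34.67 = 2.6109 psu.

2.61 psu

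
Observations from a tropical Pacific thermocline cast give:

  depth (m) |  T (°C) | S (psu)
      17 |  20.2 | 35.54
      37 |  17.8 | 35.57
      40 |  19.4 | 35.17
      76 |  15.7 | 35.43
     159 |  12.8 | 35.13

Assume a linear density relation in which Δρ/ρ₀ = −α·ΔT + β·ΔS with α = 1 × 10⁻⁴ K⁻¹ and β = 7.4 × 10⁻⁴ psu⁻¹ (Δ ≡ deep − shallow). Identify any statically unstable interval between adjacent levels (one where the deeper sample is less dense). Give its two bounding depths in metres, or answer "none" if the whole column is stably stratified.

Evaluate Δρ/ρ₀ = −αΔT + βΔS across each adjacent pair:
  17–37 m: −αΔT+βΔS = −(1 × 10⁻⁴)(-2.4)+(7.4 × 10⁻⁴)(+0.03) = 2.6 × 10⁻⁴ → stable
  37–40 m: −αΔT+βΔS = −(1 × 10⁻⁴)(+1.6)+(7.4 × 10⁻⁴)(-0.40) = -4.6 × 10⁻⁴ → UNSTABLE
  40–76 m: −αΔT+βΔS = −(1 × 10⁻⁴)(-3.7)+(7.4 × 10⁻⁴)(+0.26) = 5.6 × 10⁻⁴ → stable
  76–159 m: −αΔT+βΔS = −(1 × 10⁻⁴)(-2.9)+(7.4 × 10⁻⁴)(-0.30) = 6.8 × 10⁻⁵ → stable
The 37–40 m interval has Δρ < 0: lighter water underlies denser water.

37–40 m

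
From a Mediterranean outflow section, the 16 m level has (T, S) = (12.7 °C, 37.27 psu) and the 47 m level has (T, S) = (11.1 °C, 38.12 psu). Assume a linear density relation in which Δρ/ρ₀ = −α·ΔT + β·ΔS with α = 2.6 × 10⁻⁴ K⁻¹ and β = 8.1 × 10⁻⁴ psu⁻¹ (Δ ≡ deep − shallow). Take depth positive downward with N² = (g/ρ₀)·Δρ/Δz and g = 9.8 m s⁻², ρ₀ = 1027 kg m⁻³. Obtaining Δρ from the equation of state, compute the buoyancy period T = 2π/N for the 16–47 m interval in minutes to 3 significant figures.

5.60 min

ΔT = -1.6 K, ΔS = +0.85 psu (deep − shallow).
Δρ/ρ₀ = −αΔT + βΔS = 4.16 × 10⁻⁴ + 6.885 × 10⁻⁴ = 1.1045 × 10⁻³, so Δρ ≈ 1.134 kg m⁻³.
N² = (g/ρ₀)·Δρ/Δz = g·(Δρ/ρ₀)/Δz = 9.8 × 1.1045 × 10⁻³ / 31 = 3.4916 × 10⁻⁴ s⁻².
N = √(3.4916 × 10⁻⁴) = 0.018686 rad s⁻¹ → T = 2π/N = 336.25 s = 5.6042 min ≈ 5.60 min.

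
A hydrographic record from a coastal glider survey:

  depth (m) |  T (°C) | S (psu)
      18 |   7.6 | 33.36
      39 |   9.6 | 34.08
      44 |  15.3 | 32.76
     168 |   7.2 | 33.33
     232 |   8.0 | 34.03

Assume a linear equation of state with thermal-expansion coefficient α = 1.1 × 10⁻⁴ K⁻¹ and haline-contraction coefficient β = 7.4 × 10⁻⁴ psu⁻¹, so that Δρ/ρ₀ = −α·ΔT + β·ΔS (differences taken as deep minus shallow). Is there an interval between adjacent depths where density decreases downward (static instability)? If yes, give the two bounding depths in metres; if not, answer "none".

Evaluate Δρ/ρ₀ = −αΔT + βΔS across each adjacent pair:
  18–39 m: −αΔT+βΔS = −(1.1 × 10⁻⁴)(+2.0)+(7.4 × 10⁻⁴)(+0.72) = 3.1 × 10⁻⁴ → stable
  39–44 m: −αΔT+βΔS = −(1.1 × 10⁻⁴)(+5.7)+(7.4 × 10⁻⁴)(-1.32) = -1.6 × 10⁻³ → UNSTABLE
  44–168 m: −αΔT+βΔS = −(1.1 × 10⁻⁴)(-8.1)+(7.4 × 10⁻⁴)(+0.57) = 1.3 × 10⁻³ → stable
  168–232 m: −αΔT+βΔS = −(1.1 × 10⁻⁴)(+0.8)+(7.4 × 10⁻⁴)(+0.70) = 4.3 × 10⁻⁴ → stable
The 39–44 m interval has Δρ < 0: lighter water underlies denser water.

39–44 m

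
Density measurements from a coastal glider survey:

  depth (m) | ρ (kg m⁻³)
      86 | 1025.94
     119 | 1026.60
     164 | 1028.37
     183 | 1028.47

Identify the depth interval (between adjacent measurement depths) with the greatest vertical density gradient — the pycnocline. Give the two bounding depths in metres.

119–164 m

Compute the density gradient over each adjacent pair:
  86–119 m: Δρ/Δz = 0.66/33 = 0.020 kg m⁻⁴
  119–164 m: Δρ/Δz = 1.77/45 = 0.039 kg m⁻⁴
  164–183 m: Δρ/Δz = 0.10/19 = 5.3 × 10⁻³ kg m⁻⁴
The largest gradient is in the 119–164 m interval — the pycnocline.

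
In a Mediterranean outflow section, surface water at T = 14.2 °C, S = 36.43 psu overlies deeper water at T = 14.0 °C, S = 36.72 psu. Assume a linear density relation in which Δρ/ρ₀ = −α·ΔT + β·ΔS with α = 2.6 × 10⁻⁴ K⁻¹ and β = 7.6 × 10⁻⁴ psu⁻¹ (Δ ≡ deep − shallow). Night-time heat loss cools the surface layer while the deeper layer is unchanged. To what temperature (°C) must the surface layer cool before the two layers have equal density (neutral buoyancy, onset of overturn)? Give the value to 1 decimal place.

Neutral buoyancy requires Δρ = 0, i.e. −α(T_deep − T_surf′) + β(S_deep − S_surf) = 0.
T_surf′ = T_deep − (β/α)·ΔS = 14.0 − (7.6 × 10⁻⁴/2.6 × 10⁻⁴)·(+0.29) = 13.152 °C.
Cooling required: 14.2 − (13.152) = 1.048 °C.

13.2 °C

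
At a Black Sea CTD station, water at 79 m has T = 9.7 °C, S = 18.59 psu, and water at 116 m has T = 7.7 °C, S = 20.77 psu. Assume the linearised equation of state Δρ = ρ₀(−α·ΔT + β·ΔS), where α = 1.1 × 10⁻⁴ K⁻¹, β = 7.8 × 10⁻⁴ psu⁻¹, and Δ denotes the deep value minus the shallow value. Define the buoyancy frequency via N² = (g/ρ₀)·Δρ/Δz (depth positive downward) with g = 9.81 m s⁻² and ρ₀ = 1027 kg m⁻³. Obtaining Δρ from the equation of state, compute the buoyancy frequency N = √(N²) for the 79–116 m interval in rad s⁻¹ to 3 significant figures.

ΔT = -2.0 K, ΔS = +2.18 psu (deep − shallow).
Δρ/ρ₀ = −αΔT + βΔS = 2.20 × 10⁻⁴ + 1.7004 × 10⁻³ = 1.9204 × 10⁻³, so Δρ ≈ 1.972 kg m⁻³.
N² = (g/ρ₀)·Δρ/Δz = g·(Δρ/ρ₀)/Δz = 9.81 × 1.9204 × 10⁻³ / 37 = 5.0917 × 10⁻⁴ s⁻².
N = √(5.0917 × 10⁻⁴) = 0.022565 rad s⁻¹ ≈ 0.0226 rad s⁻¹.

0.0226 rad s⁻¹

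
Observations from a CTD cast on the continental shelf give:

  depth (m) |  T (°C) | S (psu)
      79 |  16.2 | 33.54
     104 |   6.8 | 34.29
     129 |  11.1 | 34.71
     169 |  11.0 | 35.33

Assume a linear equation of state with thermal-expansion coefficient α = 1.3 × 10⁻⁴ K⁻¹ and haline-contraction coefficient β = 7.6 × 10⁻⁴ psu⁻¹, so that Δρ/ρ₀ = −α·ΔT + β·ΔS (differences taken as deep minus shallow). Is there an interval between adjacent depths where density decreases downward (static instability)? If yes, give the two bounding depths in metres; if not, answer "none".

Evaluate Δρ/ρ₀ = −αΔT + βΔS across each adjacent pair:
  79–104 m: −αΔT+βΔS = −(1.3 × 10⁻⁴)(-9.4)+(7.6 × 10⁻⁴)(+0.75) = 1.8 × 10⁻³ → stable
  104–129 m: −αΔT+βΔS = −(1.3 × 10⁻⁴)(+4.3)+(7.6 × 10⁻⁴)(+0.42) = -2.4 × 10⁻⁴ → UNSTABLE
  129–169 m: −αΔT+βΔS = −(1.3 × 10⁻⁴)(-0.1)+(7.6 × 10⁻⁴)(+0.62) = 4.8 × 10⁻⁴ → stable
The 104–129 m interval has Δρ < 0: lighter water underlies denser water.

104–129 m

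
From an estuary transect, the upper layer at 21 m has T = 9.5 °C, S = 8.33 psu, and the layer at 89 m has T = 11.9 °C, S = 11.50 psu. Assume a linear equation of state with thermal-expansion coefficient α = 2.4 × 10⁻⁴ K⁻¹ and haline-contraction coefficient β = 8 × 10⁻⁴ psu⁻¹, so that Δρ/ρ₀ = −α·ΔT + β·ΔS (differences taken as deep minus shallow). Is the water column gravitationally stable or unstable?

stable

ΔT = 11.9 − 9.5 = +2.4 K and ΔS = 11.50 − 8.33 = +3.17 psu (deep − shallow).
−αΔT = -5.76 × 10⁻⁴; βΔS = 2.536 × 10⁻³; sum Δρ/ρ₀ = 1.96 × 10⁻³.
Δρ/ρ₀ > 0, so Δρ > 0: deeper water is denser → statically stable.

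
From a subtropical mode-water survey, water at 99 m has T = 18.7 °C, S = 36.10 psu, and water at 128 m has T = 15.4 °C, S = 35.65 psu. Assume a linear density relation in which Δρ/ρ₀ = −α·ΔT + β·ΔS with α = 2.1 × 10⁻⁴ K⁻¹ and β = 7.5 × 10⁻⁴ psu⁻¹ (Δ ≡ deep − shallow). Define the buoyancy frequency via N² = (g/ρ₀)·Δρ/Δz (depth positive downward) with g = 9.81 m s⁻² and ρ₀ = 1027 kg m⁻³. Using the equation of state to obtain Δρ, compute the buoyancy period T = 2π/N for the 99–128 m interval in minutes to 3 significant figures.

ΔT = -3.3 K, ΔS = -0.45 psu (deep − shallow).
Δρ/ρ₀ = −αΔT + βΔS = 6.93 × 10⁻⁴ − 3.375 × 10⁻⁴ = 3.555 × 10⁻⁴, so Δρ ≈ 0.3651 kg m⁻³.
N² = (g/ρ₀)·Δρ/Δz = g·(Δρ/ρ₀)/Δz = 9.81 × 3.555 × 10⁻⁴ / 29 = 1.2026 × 10⁻⁴ s⁻².
N = √(1.2026 × 10⁻⁴) = 0.010966 rad s⁻¹ → T = 2π/N = 572.97 s = 9.5495 min ≈ 9.55 min.

9.55 min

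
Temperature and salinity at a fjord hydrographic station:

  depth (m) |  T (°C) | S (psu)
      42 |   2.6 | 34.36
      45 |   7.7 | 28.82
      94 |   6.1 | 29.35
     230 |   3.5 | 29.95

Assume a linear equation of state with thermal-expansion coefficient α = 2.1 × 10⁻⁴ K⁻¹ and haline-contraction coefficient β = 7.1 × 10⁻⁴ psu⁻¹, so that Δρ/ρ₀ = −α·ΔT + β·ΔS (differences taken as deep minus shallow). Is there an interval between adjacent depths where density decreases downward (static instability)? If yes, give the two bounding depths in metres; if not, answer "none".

Evaluate Δρ/ρ₀ = −αΔT + βΔS across each adjacent pair:
  42–45 m: −αΔT+βΔS = −(2.1 × 10⁻⁴)(+5.1)+(7.1 × 10⁻⁴)(-5.54) = -5.0 × 10⁻³ → UNSTABLE
  45–94 m: −αΔT+βΔS = −(2.1 × 10⁻⁴)(-1.6)+(7.1 × 10⁻⁴)(+0.53) = 7.1 × 10⁻⁴ → stable
  94–230 m: −αΔT+βΔS = −(2.1 × 10⁻⁴)(-2.6)+(7.1 × 10⁻⁴)(+0.60) = 9.7 × 10⁻⁴ → stable
The 42–45 m interval has Δρ < 0: lighter water underlies denser water.

42–45 m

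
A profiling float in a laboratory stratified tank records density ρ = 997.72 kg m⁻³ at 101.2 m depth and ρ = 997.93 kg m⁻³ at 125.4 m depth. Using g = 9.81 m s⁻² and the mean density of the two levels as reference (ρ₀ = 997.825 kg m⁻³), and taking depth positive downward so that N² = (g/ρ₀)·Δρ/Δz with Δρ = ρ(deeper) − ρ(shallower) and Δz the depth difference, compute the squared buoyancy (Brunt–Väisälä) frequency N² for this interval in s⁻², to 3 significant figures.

Δρ = 997.93 − 997.72 = 0.21 kg m⁻³ over Δz = 125.4 − 101.2 = 24.2 m.
N² = (9.81/997.825) × (0.21/24.2) = 8.5314 × 10⁻⁵ s⁻² ≈ 8.53 × 10⁻⁵ s⁻².

8.53 × 10⁻⁵ s⁻²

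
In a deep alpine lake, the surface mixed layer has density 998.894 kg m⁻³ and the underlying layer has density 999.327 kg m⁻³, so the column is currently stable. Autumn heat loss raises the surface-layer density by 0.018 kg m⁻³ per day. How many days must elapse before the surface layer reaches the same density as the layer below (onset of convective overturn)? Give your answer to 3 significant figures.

Density deficit of the surface layer: 999.327 − 998.894 = 0.433 kg m⁻³.
Required change = 0.433 / 0.018 = 24.1 days.

24.1 days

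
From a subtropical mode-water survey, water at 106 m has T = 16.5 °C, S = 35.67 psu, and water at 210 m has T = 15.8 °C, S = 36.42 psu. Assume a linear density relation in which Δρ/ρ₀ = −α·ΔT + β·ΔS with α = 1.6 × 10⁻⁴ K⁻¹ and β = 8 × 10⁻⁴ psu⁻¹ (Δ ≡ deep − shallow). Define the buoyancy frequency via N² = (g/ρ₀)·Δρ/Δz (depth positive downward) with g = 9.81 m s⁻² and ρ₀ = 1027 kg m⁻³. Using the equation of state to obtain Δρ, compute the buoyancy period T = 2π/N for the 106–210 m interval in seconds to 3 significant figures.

767 s

ΔT = -0.7 K, ΔS = +0.75 psu (deep − shallow).
Δρ/ρ₀ = −αΔT + βΔS = 1.12 × 10⁻⁴ + 6.00 × 10⁻⁴ = 7.12 × 10⁻⁴, so Δρ ≈ 0.7312 kg m⁻³.
N² = (g/ρ₀)·Δρ/Δz = g·(Δρ/ρ₀)/Δz = 9.81 × 7.12 × 10⁻⁴ / 104 = 6.7161 × 10⁻⁵ s⁻².
N = √(6.7161 × 10⁻⁵) = 8.1952 × 10⁻³ rad s⁻¹ → T = 2π/N = 766.69 s ≈ 767 s.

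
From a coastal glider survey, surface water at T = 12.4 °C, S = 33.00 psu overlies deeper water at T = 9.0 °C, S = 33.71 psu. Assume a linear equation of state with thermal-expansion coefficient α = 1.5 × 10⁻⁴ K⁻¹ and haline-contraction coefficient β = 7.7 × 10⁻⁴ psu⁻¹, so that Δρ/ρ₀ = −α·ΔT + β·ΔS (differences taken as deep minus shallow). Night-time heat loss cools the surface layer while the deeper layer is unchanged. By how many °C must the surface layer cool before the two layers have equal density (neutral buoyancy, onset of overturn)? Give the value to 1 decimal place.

7.0 °C

Neutral buoyancy requires Δρ = 0, i.e. −α(T_deep − T_surf′) + β(S_deep − S_surf) = 0.
T_surf′ = T_deep − (β/α)·ΔS = 9.0 − (7.7 × 10⁻⁴/1.5 × 10⁻⁴)·(+0.71) = 5.355 °C.
Cooling required: 12.4 − (5.355) = 7.045 °C.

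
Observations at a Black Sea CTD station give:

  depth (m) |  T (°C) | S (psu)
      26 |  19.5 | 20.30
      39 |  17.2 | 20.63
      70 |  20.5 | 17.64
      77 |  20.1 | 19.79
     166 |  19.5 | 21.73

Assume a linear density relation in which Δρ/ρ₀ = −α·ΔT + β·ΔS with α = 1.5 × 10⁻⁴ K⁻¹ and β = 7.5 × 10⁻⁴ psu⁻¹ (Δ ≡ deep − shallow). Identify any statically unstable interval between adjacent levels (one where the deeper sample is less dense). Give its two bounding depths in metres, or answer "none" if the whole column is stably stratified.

39–70 m

Evaluate Δρ/ρ₀ = −αΔT + βΔS across each adjacent pair:
  26–39 m: −αΔT+βΔS = −(1.5 × 10⁻⁴)(-2.3)+(7.5 × 10⁻⁴)(+0.33) = 5.9 × 10⁻⁴ → stable
  39–70 m: −αΔT+βΔS = −(1.5 × 10⁻⁴)(+3.3)+(7.5 × 10⁻⁴)(-2.99) = -2.7 × 10⁻³ → UNSTABLE
  70–77 m: −αΔT+βΔS = −(1.5 × 10⁻⁴)(-0.4)+(7.5 × 10⁻⁴)(+2.15) = 1.7 × 10⁻³ → stable
  77–166 m: −αΔT+βΔS = −(1.5 × 10⁻⁴)(-0.6)+(7.5 × 10⁻⁴)(+1.94) = 1.5 × 10⁻³ → stable
The 39–70 m interval has Δρ < 0: lighter water underlies denser water.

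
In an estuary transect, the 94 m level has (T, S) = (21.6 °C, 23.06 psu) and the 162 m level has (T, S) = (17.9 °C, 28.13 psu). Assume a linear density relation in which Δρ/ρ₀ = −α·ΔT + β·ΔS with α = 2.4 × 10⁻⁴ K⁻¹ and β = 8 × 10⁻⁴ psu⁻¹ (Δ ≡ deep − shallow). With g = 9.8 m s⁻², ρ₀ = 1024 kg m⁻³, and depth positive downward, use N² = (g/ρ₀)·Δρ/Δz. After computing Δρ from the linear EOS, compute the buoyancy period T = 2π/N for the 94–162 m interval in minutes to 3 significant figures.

ΔT = -3.7 K, ΔS = +5.07 psu (deep − shallow).
Δρ/ρ₀ = −αΔT + βΔS = 8.88 × 10⁻⁴ + 4.056 × 10⁻³ = 4.944 × 10⁻³, so Δρ ≈ 5.063 kg m⁻³.
N² = (g/ρ₀)·Δρ/Δz = g·(Δρ/ρ₀)/Δz = 9.8 × 4.944 × 10⁻³ / 68 = 7.1252 × 10⁻⁴ s⁻².
N = √(7.1252 × 10⁻⁴) = 0.026693 rad s⁻¹ → T = 2π/N = 235.39 s = 3.9232 min ≈ 3.92 min.

3.92 min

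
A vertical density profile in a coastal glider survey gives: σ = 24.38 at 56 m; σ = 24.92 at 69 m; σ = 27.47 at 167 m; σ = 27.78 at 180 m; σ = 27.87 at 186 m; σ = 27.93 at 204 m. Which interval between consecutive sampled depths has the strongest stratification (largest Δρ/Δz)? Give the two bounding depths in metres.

56–69 m

Compute the density gradient over each adjacent pair:
  56–69 m: Δρ/Δz = 0.54/13 = 0.042 kg m⁻⁴
  69–167 m: Δρ/Δz = 2.55/98 = 0.026 kg m⁻⁴
  167–180 m: Δρ/Δz = 0.31/13 = 0.024 kg m⁻⁴
  180–186 m: Δρ/Δz = 0.09/6 = 0.015 kg m⁻⁴
  186–204 m: Δρ/Δz = 0.06/18 = 3.3 × 10⁻³ kg m⁻⁴
The largest gradient is in the 56–69 m interval — the pycnocline.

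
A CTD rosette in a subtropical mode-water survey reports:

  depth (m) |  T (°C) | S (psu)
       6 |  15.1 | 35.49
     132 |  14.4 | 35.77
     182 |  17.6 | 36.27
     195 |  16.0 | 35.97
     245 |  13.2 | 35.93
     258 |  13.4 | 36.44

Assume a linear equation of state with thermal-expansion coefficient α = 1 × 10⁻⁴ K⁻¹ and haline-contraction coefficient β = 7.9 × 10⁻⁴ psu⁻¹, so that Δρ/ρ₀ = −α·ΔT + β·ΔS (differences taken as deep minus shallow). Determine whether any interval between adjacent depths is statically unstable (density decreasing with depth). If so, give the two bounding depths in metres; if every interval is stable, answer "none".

182–195 m

Evaluate Δρ/ρ₀ = −αΔT + βΔS across each adjacent pair:
  6–132 m: −αΔT+βΔS = −(1 × 10⁻⁴)(-0.7)+(7.9 × 10⁻⁴)(+0.28) = 2.9 × 10⁻⁴ → stable
  132–182 m: −αΔT+βΔS = −(1 × 10⁻⁴)(+3.2)+(7.9 × 10⁻⁴)(+0.50) = 7.5 × 10⁻⁵ → stable
  182–195 m: −αΔT+βΔS = −(1 × 10⁻⁴)(-1.6)+(7.9 × 10⁻⁴)(-0.30) = -7.7 × 10⁻⁵ → UNSTABLE
  195–245 m: −αΔT+βΔS = −(1 × 10⁻⁴)(-2.8)+(7.9 × 10⁻⁴)(-0.04) = 2.5 × 10⁻⁴ → stable
  245–258 m: −αΔT+βΔS = −(1 × 10⁻⁴)(+0.2)+(7.9 × 10⁻⁴)(+0.51) = 3.8 × 10⁻⁴ → stable
The 182–195 m interval has Δρ < 0: lighter water underlies denser water.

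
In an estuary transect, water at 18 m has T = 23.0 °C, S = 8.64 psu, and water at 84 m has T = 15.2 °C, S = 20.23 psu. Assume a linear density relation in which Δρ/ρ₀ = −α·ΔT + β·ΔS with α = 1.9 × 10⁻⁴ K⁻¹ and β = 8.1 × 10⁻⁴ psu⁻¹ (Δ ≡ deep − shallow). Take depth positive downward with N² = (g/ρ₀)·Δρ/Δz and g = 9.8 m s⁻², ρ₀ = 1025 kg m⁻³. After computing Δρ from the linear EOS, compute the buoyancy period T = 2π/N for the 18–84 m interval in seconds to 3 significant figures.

156 s

ΔT = -7.8 K, ΔS = +11.59 psu (deep − shallow).
Δρ/ρ₀ = −αΔT + βΔS = 1.482 × 10⁻³ + 9.3879 × 10⁻³ = 0.0108699, so Δρ ≈ 11.14 kg m⁻³.
N² = (g/ρ₀)·Δρ/Δz = g·(Δρ/ρ₀)/Δz = 9.8 × 0.0108699 / 66 = 1.6140 × 10⁻³ s⁻².
N = √(1.6140 × 10⁻³) = 0.040175 rad s⁻¹ → T = 2π/N = 156.40 s ≈ 156 s.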